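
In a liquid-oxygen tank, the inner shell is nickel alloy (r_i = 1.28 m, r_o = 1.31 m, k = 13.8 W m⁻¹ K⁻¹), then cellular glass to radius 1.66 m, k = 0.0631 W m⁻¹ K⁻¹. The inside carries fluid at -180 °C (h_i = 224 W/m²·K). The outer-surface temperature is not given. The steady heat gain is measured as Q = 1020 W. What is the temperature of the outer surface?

Series resistances:
  R_conv,in = 1/(4πr²h) = 1/(4π·1.28²·224) = 2.168×10^-4 K/W
  R_nickel alloy = (1/1.28 − 1/1.31)/(4πk) = 0.01789/(4π·13.8) = 1.032×10^-4 K/W
  R_cellular glass = (1/1.31 − 1/1.66)/(4πk) = 0.1609/(4π·0.0631) = 0.2030 K/W
ΣR = 0.2033 K/W
ΔT = Q·ΣR = 1020 × 0.2033 = 207.4 K
Heat flows inward, so T_out = T_in + ΔT = -180 + 207.4 = 27.4 °C

T_out = 27.4 °C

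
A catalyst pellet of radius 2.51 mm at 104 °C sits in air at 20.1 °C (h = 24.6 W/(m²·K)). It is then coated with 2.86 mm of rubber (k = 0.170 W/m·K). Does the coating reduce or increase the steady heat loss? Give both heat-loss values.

increases: 0.163 → 0.397 W

Critical radius for a sphere: r_cr = 2k/h = 0.0138 m = 1.38 cm.
Outer radius after coating: r₂ = 0.00251 + 0.00286 = 0.00537 m.
Since r₁ < r_cr and r₂ ≤ r_cr, the coating moves toward the maximum at r_cr — heat loss rises.
Bare: R = 1/(4πr₁²h) = 513.5 K/W; Q = 83.9/513.5 = 0.163 W.
Coated: R = R_cond + R_conv = 211.5 K/W; Q = 83.9/211.5 = 0.397 W.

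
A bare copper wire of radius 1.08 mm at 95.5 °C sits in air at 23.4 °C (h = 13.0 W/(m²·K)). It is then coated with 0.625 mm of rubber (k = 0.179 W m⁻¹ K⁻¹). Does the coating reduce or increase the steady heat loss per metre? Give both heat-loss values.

Critical radius for a cylinder: r_cr = k/h = 0.0138 m = 1.38 cm.
Outer radius after coating: r₂ = 0.00108 + 6.25×10^-4 = 0.001705 m.
Since r₁ < r_cr and r₂ ≤ r_cr, the coating moves toward the maximum at r_cr — heat loss rises.
Bare: R = 1/(2πr₁h) = 11.34 m·K/W; Q = 72.1/11.34 = 6.36 W/m.
Coated: R = R_cond + R_conv = 7.586 m·K/W; Q = 72.1/7.586 = 9.50 W/m.

increases: 6.36 → 9.50 W/m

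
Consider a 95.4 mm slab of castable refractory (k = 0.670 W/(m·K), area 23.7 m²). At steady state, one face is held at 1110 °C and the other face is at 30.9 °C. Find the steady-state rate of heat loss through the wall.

Q = 180 kW

Q = kA·ΔT/L = 0.670 × 23.7 × |1110 °C − 30.9 °C| / 0.0954 = 1.80×10^5 W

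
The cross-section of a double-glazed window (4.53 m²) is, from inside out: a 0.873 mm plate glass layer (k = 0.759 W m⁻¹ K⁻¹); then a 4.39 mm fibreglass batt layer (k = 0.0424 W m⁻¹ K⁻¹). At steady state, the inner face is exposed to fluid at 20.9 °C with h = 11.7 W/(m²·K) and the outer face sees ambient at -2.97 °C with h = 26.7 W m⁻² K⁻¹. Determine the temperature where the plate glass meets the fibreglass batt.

Series thermal resistances, inner to outer:
  R_conv,in = 1/(hA) = 1/(11.7·4.53) = 0.01887 K/W
  R_plate glass = L/(kA) = 8.73×10^-4/(0.759·4.53) = 2.539×10^-4 K/W
  R_fibreglass batt = L/(kA) = 0.00439/(0.0424·4.53) = 0.02286 K/W
  R_conv,out = 1/(hA) = 1/(26.7·4.53) = 0.008268 K/W
ΣR = 0.01887 + 2.539×10^-4 + 0.02286 + 0.008268 = 0.05025 K/W
Q = ΔT/ΣR = (20.9 °C − -2.97 °C)/0.05025 = 475.0 W
From the inner boundary to the plate glass/fibreglass batt interface, ΣR_partial = 0.01912 K/W.
T_interface = T_in − Q·ΣR_partial = 20.9 °C − (475.0)(0.01912) = 11.8 °C

T = 11.8 °C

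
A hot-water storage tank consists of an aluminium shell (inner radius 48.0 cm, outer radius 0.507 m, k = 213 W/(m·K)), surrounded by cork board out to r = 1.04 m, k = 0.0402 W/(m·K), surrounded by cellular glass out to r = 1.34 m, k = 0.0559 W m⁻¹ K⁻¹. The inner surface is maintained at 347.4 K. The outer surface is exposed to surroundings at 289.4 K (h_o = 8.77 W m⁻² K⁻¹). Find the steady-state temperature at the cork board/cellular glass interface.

Resistance network (inner→outer):
  R_aluminium = (1/0.480 − 1/0.507)/(4πk) = 0.1109/(4π·213) = 4.145×10^-5 K/W
  R_cork board = (1/0.507 − 1/1.04)/(4πk) = 1.011/(4π·0.0402) = 2.001 K/W
  R_cellular glass = (1/1.04 − 1/1.34)/(4πk) = 0.2153/(4π·0.0559) = 0.3065 K/W
  R_conv,out = 1/(4πr²h) = 1/(4π·1.34²·8.77) = 0.005053 K/W
ΣR = 4.145×10^-5 + 2.001 + 0.3065 + 0.005053 = 2.313 K/W
Q = ΔT/ΣR = (347.4 K − 289.4 K)/2.313 = 25.08 W
From the inner boundary to the cork board/cellular glass interface, ΣR_partial = 2.001 K/W.
T_interface = T_in − Q·ΣR_partial = 347.4 K − (25.08)(2.001) = 297.2 K

T = 297.2 K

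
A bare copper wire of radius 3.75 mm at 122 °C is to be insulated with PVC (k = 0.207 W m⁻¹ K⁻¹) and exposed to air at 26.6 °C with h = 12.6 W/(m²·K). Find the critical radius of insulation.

r_cr = 1.64 cm

For a cylinder, r_cr = k_ins/h = 0.207/12.6 = 0.0164 m = 1.64 cm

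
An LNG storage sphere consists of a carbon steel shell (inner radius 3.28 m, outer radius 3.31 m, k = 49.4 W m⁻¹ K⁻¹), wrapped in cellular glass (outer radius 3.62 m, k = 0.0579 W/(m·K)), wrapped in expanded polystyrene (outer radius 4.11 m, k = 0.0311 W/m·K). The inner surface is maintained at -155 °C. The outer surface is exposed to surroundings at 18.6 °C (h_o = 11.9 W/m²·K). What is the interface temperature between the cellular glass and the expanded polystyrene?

Treat each layer as a resistance in series:
  R_carbon steel = (1/3.28 − 1/3.31)/(4πk) = 0.002763/(4π·49.4) = 4.451×10^-6 K/W
  R_cellular glass = (1/3.31 − 1/3.62)/(4πk) = 0.02587/(4π·0.0579) = 0.03556 K/W
  R_expanded polystyrene = (1/3.62 − 1/4.11)/(4πk) = 0.03293/(4π·0.0311) = 0.08427 K/W
  R_conv,out = 1/(4πr²h) = 1/(4π·4.11²·11.9) = 3.959×10^-4 K/W
ΣR = 4.451×10^-6 + 0.03556 + 0.08427 + 3.959×10^-4 = 0.1202 K/W
Q = ΔT/ΣR = (-155 °C − 18.6 °C)/0.1202 = -1444 W
From the inner boundary to the cellular glass/expanded polystyrene interface, ΣR_partial = 0.03556 K/W.
T_interface = T_in − Q·ΣR_partial = -155 °C − (-1444)(0.03556) = -104 °C

T = -104 °C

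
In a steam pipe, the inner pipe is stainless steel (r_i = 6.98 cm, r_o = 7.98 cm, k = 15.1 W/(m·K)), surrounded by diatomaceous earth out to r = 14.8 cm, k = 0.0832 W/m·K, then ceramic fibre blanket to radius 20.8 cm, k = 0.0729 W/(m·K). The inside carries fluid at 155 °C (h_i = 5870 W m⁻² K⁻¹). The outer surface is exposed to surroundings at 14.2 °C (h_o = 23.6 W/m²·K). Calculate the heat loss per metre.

Treat each layer as a resistance in series:
  R'_conv,in = 1/(2πr h) = 1/(2π·0.0698·5870) = 3.884×10^-4 m·K/W
  R'_stainless steel = ln(0.0798/0.0698)/(2πk) = 0.1339/(2π·15.1) = 0.001411 m·K/W
  R'_diatomaceous earth = ln(0.148/0.0798)/(2πk) = 0.6177/(2π·0.0832) = 1.182 m·K/W
  R'_ceramic fibre blanket = ln(0.208/0.148)/(2πk) = 0.3403/(2π·0.0729) = 0.7430 m·K/W
  R'_conv,out = 1/(2πr h) = 1/(2π·0.208·23.6) = 0.03242 m·K/W
ΣR = 3.884×10^-4 + 0.001411 + 1.182 + 0.7430 + 0.03242 = 1.959 m·K/W
Q' = ΔT/ΣR = (155 °C − 14.2 °C)/1.959 = 71.9 W/m

Q' = 71.9 W/m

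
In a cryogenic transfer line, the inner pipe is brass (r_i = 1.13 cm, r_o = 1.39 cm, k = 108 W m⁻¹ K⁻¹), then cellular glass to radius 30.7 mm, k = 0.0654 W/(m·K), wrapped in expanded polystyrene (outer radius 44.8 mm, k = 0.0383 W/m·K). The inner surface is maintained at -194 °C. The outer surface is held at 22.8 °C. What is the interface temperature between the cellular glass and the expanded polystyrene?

Series thermal resistances, inner to outer:
  R'_brass = ln(0.0139/0.0113)/(2πk) = 0.2071/(2π·108) = 3.052×10^-4 m·K/W
  R'_cellular glass = ln(0.0307/0.0139)/(2πk) = 0.7924/(2π·0.0654) = 1.928 m·K/W
  R'_expanded polystyrene = ln(0.0448/0.0307)/(2πk) = 0.3779/(2π·0.0383) = 1.571 m·K/W
ΣR = 3.052×10^-4 + 1.928 + 1.571 = 3.499 m·K/W
Q' = ΔT/ΣR = (-194 °C − 22.8 °C)/3.499 = -61.96 W/m
From the inner boundary to the cellular glass/expanded polystyrene interface, ΣR_partial = 1.928 m·K/W.
T_interface = T_in − Q'·ΣR_partial = -194 °C − (-61.96)(1.928) = -74.5 °C

T = -74.5 °C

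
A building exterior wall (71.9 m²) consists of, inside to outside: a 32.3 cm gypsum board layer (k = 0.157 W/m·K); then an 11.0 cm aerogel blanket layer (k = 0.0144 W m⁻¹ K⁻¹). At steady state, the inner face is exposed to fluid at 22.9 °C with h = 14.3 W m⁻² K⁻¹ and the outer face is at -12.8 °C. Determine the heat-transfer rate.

Series thermal resistances, inner to outer:
  R_conv,in = 1/(hA) = 1/(14.3·71.9) = 9.726×10^-4 K/W
  R_gypsum board = L/(kA) = 0.323/(0.157·71.9) = 0.02861 K/W
  R_aerogel blanket = L/(kA) = 0.110/(0.0144·71.9) = 0.1062 K/W
ΣR = 9.726×10^-4 + 0.02861 + 0.1062 = 0.1358 K/W
Q = ΔT/ΣR = (22.9 °C − -12.8 °C)/0.1358 = 263 W

Q = 263 W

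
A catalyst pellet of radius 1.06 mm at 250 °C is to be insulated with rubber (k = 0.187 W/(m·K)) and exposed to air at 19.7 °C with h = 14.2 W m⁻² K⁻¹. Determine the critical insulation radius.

r_cr = 2.63 cm

For a sphere, r_cr = 2k_ins/h = 2·0.187/14.2 = 0.0263 m = 2.63 cm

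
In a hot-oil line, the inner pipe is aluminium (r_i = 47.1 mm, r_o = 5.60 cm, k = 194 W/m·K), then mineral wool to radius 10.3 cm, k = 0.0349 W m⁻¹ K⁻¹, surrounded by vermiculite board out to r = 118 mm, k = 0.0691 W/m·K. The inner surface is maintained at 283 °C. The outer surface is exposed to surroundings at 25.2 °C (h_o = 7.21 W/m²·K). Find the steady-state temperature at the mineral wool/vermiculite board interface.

Treat each layer as a resistance in series:
  R'_aluminium = ln(0.0560/0.0471)/(2πk) = 0.1731/(2π·194) = 1.420×10^-4 m·K/W
  R'_mineral wool = ln(0.103/0.0560)/(2πk) = 0.6094/(2π·0.0349) = 2.779 m·K/W
  R'_vermiculite board = ln(0.118/0.103)/(2πk) = 0.1360/(2π·0.0691) = 0.3131 m·K/W
  R'_conv,out = 1/(2πr h) = 1/(2π·0.118·7.21) = 0.1871 m·K/W
ΣR = 1.420×10^-4 + 2.779 + 0.3131 + 0.1871 = 3.279 m·K/W
Q' = ΔT/ΣR = (283 °C − 25.2 °C)/3.279 = 78.62 W/m
From the inner boundary to the mineral wool/vermiculite board interface, ΣR_partial = 2.779 m·K/W.
T_interface = T_in − Q'·ΣR_partial = 283 °C − (78.62)(2.779) = 64.5 °C

T = 64.5 °C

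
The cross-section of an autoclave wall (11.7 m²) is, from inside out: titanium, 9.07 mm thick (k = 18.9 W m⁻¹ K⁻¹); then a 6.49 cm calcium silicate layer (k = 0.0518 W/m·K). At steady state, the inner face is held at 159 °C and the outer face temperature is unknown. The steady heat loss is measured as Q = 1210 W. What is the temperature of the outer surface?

T_out = 29.4 °C

Series resistances:
  R_titanium = L/(kA) = 0.00907/(18.9·11.7) = 4.102×10^-5 K/W
  R_calcium silicate = L/(kA) = 0.0649/(0.0518·11.7) = 0.1071 K/W
ΣR = 0.1071 K/W
ΔT = Q·ΣR = 1210 × 0.1071 = 129.6 K
Heat flows outward, so T_out = T_in − ΔT = 159 − 129.6 = 29.4 °C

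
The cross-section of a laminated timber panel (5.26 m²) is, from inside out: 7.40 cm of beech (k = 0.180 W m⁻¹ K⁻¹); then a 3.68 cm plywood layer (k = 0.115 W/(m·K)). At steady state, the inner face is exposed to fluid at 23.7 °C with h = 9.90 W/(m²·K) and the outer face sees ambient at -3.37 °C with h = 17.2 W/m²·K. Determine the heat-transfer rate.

Q = 160 W

Series thermal resistances, inner to outer:
  R_conv,in = 1/(hA) = 1/(9.90·5.26) = 0.01920 K/W
  R_beech = L/(kA) = 0.0740/(0.180·5.26) = 0.07816 K/W
  R_plywood = L/(kA) = 0.0368/(0.115·5.26) = 0.06084 K/W
  R_conv,out = 1/(hA) = 1/(17.2·5.26) = 0.01105 K/W
ΣR = 0.01920 + 0.07816 + 0.06084 + 0.01105 = 0.1692 K/W
Q = ΔT/ΣR = (23.7 °C − -3.37 °C)/0.1692 = 160 W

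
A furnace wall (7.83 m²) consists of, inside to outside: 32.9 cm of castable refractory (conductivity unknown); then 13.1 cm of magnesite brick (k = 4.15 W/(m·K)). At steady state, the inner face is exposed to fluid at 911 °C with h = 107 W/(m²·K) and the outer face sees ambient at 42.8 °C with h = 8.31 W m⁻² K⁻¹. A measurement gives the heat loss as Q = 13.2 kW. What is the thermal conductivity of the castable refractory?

k = 0.930 W/m·K

ΣR = ΔT/Q = |911 − 42.8|/13200 = 0.06577 K/W
Known resistances:
  R_conv,in = 1/(hA) = 1/(107·7.83) = 0.001194 K/W
  R_magnesite brick = L/(kA) = 0.131/(4.15·7.83) = 0.004031 K/W
  R_conv,out = 1/(hA) = 1/(8.31·7.83) = 0.01537 K/W
R_castable refractory = ΣR − ΣR_known = 0.06577 − 0.02059 = 0.04518 K/W
L/(kA) = 0.04518 ⇒ k = 0.329/(0.04518·7.83) = 0.930 W/m·K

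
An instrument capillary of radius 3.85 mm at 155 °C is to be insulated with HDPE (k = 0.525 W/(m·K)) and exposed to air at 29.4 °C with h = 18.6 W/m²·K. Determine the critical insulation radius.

r_cr = 2.82 cm

For a cylinder, r_cr = k_ins/h = 0.525/18.6 = 0.0282 m = 2.82 cm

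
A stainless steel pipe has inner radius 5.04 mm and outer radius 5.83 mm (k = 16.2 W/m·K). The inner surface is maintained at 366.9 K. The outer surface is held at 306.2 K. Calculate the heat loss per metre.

Q' = 42400 W/m

Q' = 2πk·ΔT/ln(r₂/r₁) = 2π × 16.2 × 60.7 / ln(0.00583/0.00504) = 42400 W/m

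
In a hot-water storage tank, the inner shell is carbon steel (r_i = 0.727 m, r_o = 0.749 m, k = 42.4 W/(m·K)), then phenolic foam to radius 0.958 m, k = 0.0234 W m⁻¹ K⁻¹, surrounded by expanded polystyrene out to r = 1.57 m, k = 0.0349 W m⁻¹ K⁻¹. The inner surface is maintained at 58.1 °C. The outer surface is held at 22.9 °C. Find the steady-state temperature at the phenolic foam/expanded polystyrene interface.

T = 39.9 °C

Series thermal resistances, inner to outer:
  R_carbon steel = (1/0.727 − 1/0.749)/(4πk) = 0.04040/(4π·42.4) = 7.583×10^-5 K/W
  R_phenolic foam = (1/0.749 − 1/0.958)/(4πk) = 0.2913/(4π·0.0234) = 0.9905 K/W
  R_expanded polystyrene = (1/0.958 − 1/1.57)/(4πk) = 0.4069/(4π·0.0349) = 0.9278 K/W
ΣR = 7.583×10^-5 + 0.9905 + 0.9278 = 1.918 K/W
Q = ΔT/ΣR = (58.1 °C − 22.9 °C)/1.918 = 18.35 W
From the inner boundary to the phenolic foam/expanded polystyrene interface, ΣR_partial = 0.9906 K/W.
T_interface = T_in − Q·ΣR_partial = 58.1 °C − (18.35)(0.9906) = 39.9 °C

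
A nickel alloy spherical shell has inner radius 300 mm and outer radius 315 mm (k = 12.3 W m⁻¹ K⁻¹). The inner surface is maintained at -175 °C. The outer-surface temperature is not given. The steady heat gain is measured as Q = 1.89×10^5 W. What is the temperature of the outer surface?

Sum the resistances:
  R_nickel alloy = (1/0.300 − 1/0.315)/(4πk) = 0.1587/(4π·12.3) = 0.001027 K/W
ΣR = 0.001027 K/W
ΔT = Q·ΣR = 1.89×10^5 × 0.001027 = 194.1 K
Heat flows inward, so T_out = T_in + ΔT = -175 + 194.1 = 19.1 °C

T_out = 19.1 °C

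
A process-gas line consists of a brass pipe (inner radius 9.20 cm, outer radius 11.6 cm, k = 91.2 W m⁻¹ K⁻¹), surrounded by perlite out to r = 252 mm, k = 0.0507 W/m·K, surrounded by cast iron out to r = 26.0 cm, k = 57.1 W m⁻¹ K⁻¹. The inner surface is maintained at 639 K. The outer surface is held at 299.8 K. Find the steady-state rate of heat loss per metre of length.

Q' = 139 W/m

Treat each layer as a resistance in series:
  R'_brass = ln(0.116/0.0920)/(2πk) = 0.2318/(2π·91.2) = 4.045×10^-4 m·K/W
  R'_perlite = ln(0.252/0.116)/(2πk) = 0.7758/(2π·0.0507) = 2.435 m·K/W
  R'_cast iron = ln(0.260/0.252)/(2πk) = 0.03125/(2π·57.1) = 8.711×10^-5 m·K/W
ΣR = 4.045×10^-4 + 2.435 + 8.711×10^-5 = 2.435 m·K/W
Q' = ΔT/ΣR = (639 K − 299.8 K)/2.435 = 139 W/m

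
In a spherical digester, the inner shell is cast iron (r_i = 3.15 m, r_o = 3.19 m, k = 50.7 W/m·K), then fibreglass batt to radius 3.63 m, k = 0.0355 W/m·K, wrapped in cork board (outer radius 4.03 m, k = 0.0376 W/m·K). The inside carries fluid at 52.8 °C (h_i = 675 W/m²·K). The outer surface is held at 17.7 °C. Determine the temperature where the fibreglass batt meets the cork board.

Resistance network (inner→outer):
  R_conv,in = 1/(4πr²h) = 1/(4π·3.15²·675) = 1.188×10^-5 K/W
  R_cast iron = (1/3.15 − 1/3.19)/(4πk) = 0.003981/(4π·50.7) = 6.248×10^-6 K/W
  R_fibreglass batt = (1/3.19 − 1/3.63)/(4πk) = 0.03800/(4π·0.0355) = 0.08518 K/W
  R_cork board = (1/3.63 − 1/4.03)/(4πk) = 0.02734/(4π·0.0376) = 0.05787 K/W
ΣR = 1.188×10^-5 + 6.248×10^-6 + 0.08518 + 0.05787 = 0.1431 K/W
Q = ΔT/ΣR = (52.8 °C − 17.7 °C)/0.1431 = 245.3 W
From the inner boundary to the fibreglass batt/cork board interface, ΣR_partial = 0.08520 K/W.
T_interface = T_in − Q·ΣR_partial = 52.8 °C − (245.3)(0.08520) = 31.9 °C

T = 31.9 °C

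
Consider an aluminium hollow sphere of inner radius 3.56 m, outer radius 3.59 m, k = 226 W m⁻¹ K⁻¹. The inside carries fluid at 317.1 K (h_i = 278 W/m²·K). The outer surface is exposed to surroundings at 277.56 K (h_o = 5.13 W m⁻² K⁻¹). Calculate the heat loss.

Treat each layer as a resistance in series:
  R_conv,in = 1/(4πr²h) = 1/(4π·3.56²·278) = 2.259×10^-5 K/W
  R_aluminium = (1/3.56 − 1/3.59)/(4πk) = 0.002347/(4π·226) = 8.265×10^-7 K/W
  R_conv,out = 1/(4πr²h) = 1/(4π·3.59²·5.13) = 0.001204 K/W
ΣR = 2.259×10^-5 + 8.265×10^-7 + 0.001204 = 0.001227 K/W
Q = ΔT/ΣR = (317.1 K − 277.56 K)/0.001227 = 32200 W

Q = 32200 W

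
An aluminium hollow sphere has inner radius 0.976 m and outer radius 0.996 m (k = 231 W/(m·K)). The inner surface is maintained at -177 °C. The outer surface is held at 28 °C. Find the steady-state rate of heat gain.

Q = 28900 kW

Q = 4πk·ΔT/(1/r₁ − 1/r₂) = 4π × 231 × 205 / (1/0.976 − 1/0.996) = 2.89×10^7 W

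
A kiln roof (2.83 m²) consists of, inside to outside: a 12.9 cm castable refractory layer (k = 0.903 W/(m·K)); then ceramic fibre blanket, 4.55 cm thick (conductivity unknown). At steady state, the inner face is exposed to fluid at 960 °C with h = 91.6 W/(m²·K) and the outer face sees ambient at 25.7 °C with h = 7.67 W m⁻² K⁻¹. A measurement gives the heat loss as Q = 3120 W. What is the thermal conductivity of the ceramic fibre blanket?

k = 0.0808 W/m·K

ΣR = ΔT/Q = |960 − 25.7|/3120 = 0.2995 K/W
Known resistances:
  R_conv,in = 1/(hA) = 1/(91.6·2.83) = 0.003858 K/W
  R_castable refractory = L/(kA) = 0.129/(0.903·2.83) = 0.05048 K/W
  R_conv,out = 1/(hA) = 1/(7.67·2.83) = 0.04607 K/W
R_ceramic fibre blanket = ΣR − ΣR_known = 0.2995 − 0.1004 = 0.1991 K/W
L/(kA) = 0.1991 ⇒ k = 0.0455/(0.1991·2.83) = 0.0808 W/m·K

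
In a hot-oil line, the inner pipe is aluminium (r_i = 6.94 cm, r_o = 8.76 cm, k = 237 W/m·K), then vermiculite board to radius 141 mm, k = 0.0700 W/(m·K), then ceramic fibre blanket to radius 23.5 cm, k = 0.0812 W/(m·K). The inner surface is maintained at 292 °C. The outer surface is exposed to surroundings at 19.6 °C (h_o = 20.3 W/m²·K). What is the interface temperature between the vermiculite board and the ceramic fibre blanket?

Series thermal resistances, inner to outer:
  R'_aluminium = ln(0.0876/0.0694)/(2πk) = 0.2329/(2π·237) = 1.564×10^-4 m·K/W
  R'_vermiculite board = ln(0.141/0.0876)/(2πk) = 0.4760/(2π·0.0700) = 1.082 m·K/W
  R'_ceramic fibre blanket = ln(0.235/0.141)/(2πk) = 0.5108/(2π·0.0812) = 1.001 m·K/W
  R'_conv,out = 1/(2πr h) = 1/(2π·0.235·20.3) = 0.03336 m·K/W
ΣR = 1.564×10^-4 + 1.082 + 1.001 + 0.03336 = 2.117 m·K/W
Q' = ΔT/ΣR = (292 °C − 19.6 °C)/2.117 = 128.7 W/m
From the inner boundary to the vermiculite board/ceramic fibre blanket interface, ΣR_partial = 1.082 m·K/W.
T_interface = T_in − Q'·ΣR_partial = 292 °C − (128.7)(1.082) = 153 °C

T = 153 °C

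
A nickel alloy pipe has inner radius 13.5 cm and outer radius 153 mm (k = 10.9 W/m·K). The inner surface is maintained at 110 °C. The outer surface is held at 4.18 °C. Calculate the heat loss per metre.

Q' = 57.9 kW/m

Q' = 2πk·ΔT/ln(r₂/r₁) = 2π × 10.9 × 105.82 / ln(0.153/0.135) = 57900 W/m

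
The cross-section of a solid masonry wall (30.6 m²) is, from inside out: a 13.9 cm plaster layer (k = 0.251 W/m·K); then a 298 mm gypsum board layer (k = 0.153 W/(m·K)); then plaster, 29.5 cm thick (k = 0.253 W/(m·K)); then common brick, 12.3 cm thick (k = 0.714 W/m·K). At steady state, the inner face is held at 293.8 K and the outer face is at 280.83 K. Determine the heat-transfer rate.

Q = 103 W

Series thermal resistances, inner to outer:
  R_plaster = L/(kA) = 0.139/(0.251·30.6) = 0.01810 K/W
  R_gypsum board = L/(kA) = 0.298/(0.153·30.6) = 0.06365 K/W
  R_plaster = L/(kA) = 0.295/(0.253·30.6) = 0.03810 K/W
  R_common brick = L/(kA) = 0.123/(0.714·30.6) = 0.005630 K/W
ΣR = 0.01810 + 0.06365 + 0.03810 + 0.005630 = 0.1255 K/W
Q = ΔT/ΣR = (293.8 K − 280.83 K)/0.1255 = 103 W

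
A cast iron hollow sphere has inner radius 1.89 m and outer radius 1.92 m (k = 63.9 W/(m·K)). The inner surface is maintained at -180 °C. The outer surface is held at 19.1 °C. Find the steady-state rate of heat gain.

Q = 19300 kW

Q = 4πk·ΔT/(1/r₁ − 1/r₂) = 4π × 63.9 × 199.1 / (1/1.89 − 1/1.92) = 1.93×10^7 W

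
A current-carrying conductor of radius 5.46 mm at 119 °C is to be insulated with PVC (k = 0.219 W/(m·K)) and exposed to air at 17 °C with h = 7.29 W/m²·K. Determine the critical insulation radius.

r_cr = 3.00 cm

For a cylinder, r_cr = k_ins/h = 0.219/7.29 = 0.0300 m = 3.00 cm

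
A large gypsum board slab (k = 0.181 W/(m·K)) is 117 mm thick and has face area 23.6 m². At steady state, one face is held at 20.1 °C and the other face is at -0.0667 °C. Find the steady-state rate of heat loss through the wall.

Q = kA·ΔT/L = 0.181 × 23.6 × |20.1 °C − -0.0667 °C| / 0.117 = 736 W

Q = 736 W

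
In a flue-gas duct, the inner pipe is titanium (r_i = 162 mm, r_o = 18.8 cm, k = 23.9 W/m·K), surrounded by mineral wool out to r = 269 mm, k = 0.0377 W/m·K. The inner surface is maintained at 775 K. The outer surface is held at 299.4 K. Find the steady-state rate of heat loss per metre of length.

Q' = 314 W/m

Treat each layer as a resistance in series:
  R'_titanium = ln(0.188/0.162)/(2πk) = 0.1488/(2π·23.9) = 9.912×10^-4 m·K/W
  R'_mineral wool = ln(0.269/0.188)/(2πk) = 0.3583/(2π·0.0377) = 1.512 m·K/W
ΣR = 9.912×10^-4 + 1.512 = 1.513 m·K/W
Q' = ΔT/ΣR = (775 K − 299.4 K)/1.513 = 314 W/m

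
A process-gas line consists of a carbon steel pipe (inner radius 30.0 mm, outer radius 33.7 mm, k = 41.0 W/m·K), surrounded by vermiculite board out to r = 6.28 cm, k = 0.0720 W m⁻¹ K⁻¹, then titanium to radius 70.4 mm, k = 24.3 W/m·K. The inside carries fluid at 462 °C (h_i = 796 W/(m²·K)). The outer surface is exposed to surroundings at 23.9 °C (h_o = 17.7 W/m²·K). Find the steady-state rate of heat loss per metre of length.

Treat each layer as a resistance in series:
  R'_conv,in = 1/(2πr h) = 1/(2π·0.0300·796) = 0.006665 m·K/W
  R'_carbon steel = ln(0.0337/0.0300)/(2πk) = 0.1163/(2π·41.0) = 4.515×10^-4 m·K/W
  R'_vermiculite board = ln(0.0628/0.0337)/(2πk) = 0.6225/(2π·0.0720) = 1.376 m·K/W
  R'_titanium = ln(0.0704/0.0628)/(2πk) = 0.1142/(2π·24.3) = 7.482×10^-4 m·K/W
  R'_conv,out = 1/(2πr h) = 1/(2π·0.0704·17.7) = 0.1277 m·K/W
ΣR = 0.006665 + 4.515×10^-4 + 1.376 + 7.482×10^-4 + 0.1277 = 1.512 m·K/W
Q' = ΔT/ΣR = (462 °C − 23.9 °C)/1.512 = 290 W/m

Q' = 290 W/m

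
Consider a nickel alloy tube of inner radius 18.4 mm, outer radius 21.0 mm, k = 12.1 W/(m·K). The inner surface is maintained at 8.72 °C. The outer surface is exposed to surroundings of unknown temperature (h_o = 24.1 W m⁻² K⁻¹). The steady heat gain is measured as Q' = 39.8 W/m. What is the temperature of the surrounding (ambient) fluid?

T_out = 21.3 °C

Sum the resistances:
  R'_nickel alloy = ln(0.0210/0.0184)/(2πk) = 0.1322/(2π·12.1) = 0.001738 m·K/W
  R'_conv,out = 1/(2πr h) = 1/(2π·0.0210·24.1) = 0.3145 m·K/W
ΣR = 0.3162 m·K/W
ΔT = Q'·ΣR = 39.8 × 0.3162 = 12.58 K
Heat flows inward, so T_out = T_in + ΔT = 8.72 + 12.58 = 21.3 °C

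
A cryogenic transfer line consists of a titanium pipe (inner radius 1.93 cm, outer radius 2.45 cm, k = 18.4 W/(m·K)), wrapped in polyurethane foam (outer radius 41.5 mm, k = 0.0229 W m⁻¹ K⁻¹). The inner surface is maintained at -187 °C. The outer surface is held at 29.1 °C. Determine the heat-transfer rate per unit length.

Q' = 59.0 W/m

Treat each layer as a resistance in series:
  R'_titanium = ln(0.0245/0.0193)/(2πk) = 0.2386/(2π·18.4) = 0.002064 m·K/W
  R'_polyurethane foam = ln(0.0415/0.0245)/(2πk) = 0.5270/(2π·0.0229) = 3.663 m·K/W
ΣR = 0.002064 + 3.663 = 3.665 m·K/W
Q' = ΔT/ΣR = (-187 °C − 29.1 °C)/3.665 = -59.0 W/m
(Negative Q' ⇒ heat flows inward; heat gain = 59.0 W/m.)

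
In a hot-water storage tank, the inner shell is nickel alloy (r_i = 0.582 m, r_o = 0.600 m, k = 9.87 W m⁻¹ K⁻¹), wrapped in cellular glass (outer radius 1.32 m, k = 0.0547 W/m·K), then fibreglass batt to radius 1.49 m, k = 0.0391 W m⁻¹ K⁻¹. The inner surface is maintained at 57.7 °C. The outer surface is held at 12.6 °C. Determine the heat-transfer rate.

Q = 30.1 W

Resistance network (inner→outer):
  R_nickel alloy = (1/0.582 − 1/0.600)/(4πk) = 0.05155/(4π·9.87) = 4.156×10^-4 K/W
  R_cellular glass = (1/0.600 − 1/1.32)/(4πk) = 0.9091/(4π·0.0547) = 1.323 K/W
  R_fibreglass batt = (1/1.32 − 1/1.49)/(4πk) = 0.08643/(4π·0.0391) = 0.1759 K/W
ΣR = 4.156×10^-4 + 1.323 + 0.1759 = 1.499 K/W
Q = ΔT/ΣR = (57.7 °C − 12.6 °C)/1.499 = 30.1 W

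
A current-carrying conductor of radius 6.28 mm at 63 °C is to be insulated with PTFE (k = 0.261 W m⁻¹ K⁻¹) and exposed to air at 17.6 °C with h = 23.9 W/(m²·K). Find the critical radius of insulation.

r_cr = 1.09 cm

For a cylinder, r_cr = k_ins/h = 0.261/23.9 = 0.0109 m = 1.09 cm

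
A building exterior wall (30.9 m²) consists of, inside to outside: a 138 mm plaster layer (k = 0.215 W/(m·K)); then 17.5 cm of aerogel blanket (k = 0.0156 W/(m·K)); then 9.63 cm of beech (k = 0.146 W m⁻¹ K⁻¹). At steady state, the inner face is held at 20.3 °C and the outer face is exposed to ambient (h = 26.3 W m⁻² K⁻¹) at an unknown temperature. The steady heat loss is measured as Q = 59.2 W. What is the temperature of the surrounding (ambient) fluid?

Sum the resistances:
  R_plaster = L/(kA) = 0.138/(0.215·30.9) = 0.02077 K/W
  R_aerogel blanket = L/(kA) = 0.175/(0.0156·30.9) = 0.3630 K/W
  R_beech = L/(kA) = 0.0963/(0.146·30.9) = 0.02135 K/W
  R_conv,out = 1/(hA) = 1/(26.3·30.9) = 0.001231 K/W
ΣR = 0.4064 K/W
ΔT = Q·ΣR = 59.2 × 0.4064 = 24.06 K
Heat flows outward, so T_out = T_in − ΔT = 20.3 − 24.06 = -3.76 °C

T_out = -3.76 °C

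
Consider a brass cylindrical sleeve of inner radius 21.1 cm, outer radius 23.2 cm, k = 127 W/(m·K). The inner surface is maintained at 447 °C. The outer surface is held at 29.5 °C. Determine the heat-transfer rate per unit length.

Q' = 3.51×10^6 W/m

Q' = 2πk·ΔT/ln(r₂/r₁) = 2π × 127 × 417.5 / ln(0.232/0.211) = 3.51×10^6 W/m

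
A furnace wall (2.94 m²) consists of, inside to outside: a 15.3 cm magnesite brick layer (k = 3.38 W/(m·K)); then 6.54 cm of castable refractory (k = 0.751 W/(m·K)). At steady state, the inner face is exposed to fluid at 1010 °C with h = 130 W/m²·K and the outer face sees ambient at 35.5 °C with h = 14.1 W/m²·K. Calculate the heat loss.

Q = 13600 W

Series thermal resistances, inner to outer:
  R_conv,in = 1/(hA) = 1/(130·2.94) = 0.002616 K/W
  R_magnesite brick = L/(kA) = 0.153/(3.38·2.94) = 0.01540 K/W
  R_castable refractory = L/(kA) = 0.0654/(0.751·2.94) = 0.02962 K/W
  R_conv,out = 1/(hA) = 1/(14.1·2.94) = 0.02412 K/W
ΣR = 0.002616 + 0.01540 + 0.02962 + 0.02412 = 0.07176 K/W
Q = ΔT/ΣR = (1010 °C − 35.5 °C)/0.07176 = 13600 W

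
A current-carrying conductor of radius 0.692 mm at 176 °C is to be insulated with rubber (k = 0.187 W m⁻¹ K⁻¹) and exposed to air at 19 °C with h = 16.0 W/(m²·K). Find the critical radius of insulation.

r_cr = 1.17 cm

For a cylinder, r_cr = k_ins/h = 0.187/16.0 = 0.0117 m = 1.17 cm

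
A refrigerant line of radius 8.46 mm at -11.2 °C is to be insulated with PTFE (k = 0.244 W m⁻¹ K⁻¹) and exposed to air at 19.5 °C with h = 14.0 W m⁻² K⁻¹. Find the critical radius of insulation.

For a cylinder, r_cr = k_ins/h = 0.244/14.0 = 0.0174 m = 1.74 cm

r_cr = 1.74 cm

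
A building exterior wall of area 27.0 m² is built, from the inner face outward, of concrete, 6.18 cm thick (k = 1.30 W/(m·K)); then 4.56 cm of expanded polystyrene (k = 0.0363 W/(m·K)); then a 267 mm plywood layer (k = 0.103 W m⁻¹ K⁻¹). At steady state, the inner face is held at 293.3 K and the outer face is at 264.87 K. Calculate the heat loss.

Q = 197 W

Series thermal resistances, inner to outer:
  R_concrete = L/(kA) = 0.0618/(1.30·27.0) = 0.001761 K/W
  R_expanded polystyrene = L/(kA) = 0.0456/(0.0363·27.0) = 0.04653 K/W
  R_plywood = L/(kA) = 0.267/(0.103·27.0) = 0.09601 K/W
ΣR = 0.001761 + 0.04653 + 0.09601 = 0.1443 K/W
Q = ΔT/ΣR = (293.3 K − 264.87 K)/0.1443 = 197 W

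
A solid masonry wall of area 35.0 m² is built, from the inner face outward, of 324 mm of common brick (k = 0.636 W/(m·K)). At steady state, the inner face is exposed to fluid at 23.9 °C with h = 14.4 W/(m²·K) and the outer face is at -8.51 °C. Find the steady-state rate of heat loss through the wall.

Resistance network (inner→outer):
  R_conv,in = 1/(hA) = 1/(14.4·35.0) = 0.001984 K/W
  R_common brick = L/(kA) = 0.324/(0.636·35.0) = 0.01456 K/W
ΣR = 0.001984 + 0.01456 = 0.01654 K/W
Q = ΔT/ΣR = (23.9 °C − -8.51 °C)/0.01654 = 1960 W

Q = 1960 W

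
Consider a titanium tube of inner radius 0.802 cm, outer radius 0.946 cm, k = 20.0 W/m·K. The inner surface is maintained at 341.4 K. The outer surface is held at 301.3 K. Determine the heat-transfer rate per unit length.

Q' = 2πk·ΔT/ln(r₂/r₁) = 2π × 20.0 × 40.1 / ln(0.00946/0.00802) = 30500 W/m

Q' = 30500 W/m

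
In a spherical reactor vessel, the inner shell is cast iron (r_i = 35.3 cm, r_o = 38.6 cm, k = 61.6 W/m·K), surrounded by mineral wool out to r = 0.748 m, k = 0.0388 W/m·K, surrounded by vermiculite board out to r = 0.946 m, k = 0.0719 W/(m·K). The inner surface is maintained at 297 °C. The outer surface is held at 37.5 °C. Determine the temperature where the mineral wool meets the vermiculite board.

T = 65.4 °C

Series thermal resistances, inner to outer:
  R_cast iron = (1/0.353 − 1/0.386)/(4πk) = 0.2422/(4π·61.6) = 3.129×10^-4 K/W
  R_mineral wool = (1/0.386 − 1/0.748)/(4πk) = 1.254/(4π·0.0388) = 2.571 K/W
  R_vermiculite board = (1/0.748 − 1/0.946)/(4πk) = 0.2798/(4π·0.0719) = 0.3097 K/W
ΣR = 3.129×10^-4 + 2.571 + 0.3097 = 2.881 K/W
Q = ΔT/ΣR = (297 °C − 37.5 °C)/2.881 = 90.07 W
From the inner boundary to the mineral wool/vermiculite board interface, ΣR_partial = 2.571 K/W.
T_interface = T_in − Q·ΣR_partial = 297 °C − (90.07)(2.571) = 65.4 °C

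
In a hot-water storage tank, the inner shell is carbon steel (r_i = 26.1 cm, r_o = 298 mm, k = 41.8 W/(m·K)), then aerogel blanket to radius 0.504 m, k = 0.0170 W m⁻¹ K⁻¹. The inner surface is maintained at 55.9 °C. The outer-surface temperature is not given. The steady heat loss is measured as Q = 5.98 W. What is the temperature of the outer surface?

T_out = 17.5 °C

Sum the resistances:
  R_carbon steel = (1/0.261 − 1/0.298)/(4πk) = 0.4757/(4π·41.8) = 9.056×10^-4 K/W
  R_aerogel blanket = (1/0.298 − 1/0.504)/(4πk) = 1.372/(4π·0.0170) = 6.420 K/W
ΣR = 6.421 K/W
ΔT = Q·ΣR = 5.98 × 6.421 = 38.40 K
Heat flows outward, so T_out = T_in − ΔT = 55.9 − 38.40 = 17.5 °C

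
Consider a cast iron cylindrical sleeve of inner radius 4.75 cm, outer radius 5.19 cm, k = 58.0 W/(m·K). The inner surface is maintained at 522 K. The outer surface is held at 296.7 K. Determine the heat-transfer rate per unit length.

Q' = 9.27×10^5 W/m

Q' = 2πk·ΔT/ln(r₂/r₁) = 2π × 58.0 × 225.3 / ln(0.0519/0.0475) = 9.27×10^5 W/m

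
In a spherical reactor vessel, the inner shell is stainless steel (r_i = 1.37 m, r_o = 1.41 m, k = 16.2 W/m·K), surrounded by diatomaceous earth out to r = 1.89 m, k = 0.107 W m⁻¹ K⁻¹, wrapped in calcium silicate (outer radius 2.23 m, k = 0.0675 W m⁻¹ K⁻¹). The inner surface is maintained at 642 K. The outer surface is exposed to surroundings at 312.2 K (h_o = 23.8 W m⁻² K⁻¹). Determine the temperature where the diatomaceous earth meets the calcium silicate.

Resistance network (inner→outer):
  R_stainless steel = (1/1.37 − 1/1.41)/(4πk) = 0.02071/(4π·16.2) = 1.017×10^-4 K/W
  R_diatomaceous earth = (1/1.41 − 1/1.89)/(4πk) = 0.1801/(4π·0.107) = 0.1340 K/W
  R_calcium silicate = (1/1.89 − 1/2.23)/(4πk) = 0.08067/(4π·0.0675) = 0.09510 K/W
  R_conv,out = 1/(4πr²h) = 1/(4π·2.23²·23.8) = 6.724×10^-4 K/W
ΣR = 1.017×10^-4 + 0.1340 + 0.09510 + 6.724×10^-4 = 0.2299 K/W
Q = ΔT/ΣR = (642 K − 312.2 K)/0.2299 = 1435 W
From the inner boundary to the diatomaceous earth/calcium silicate interface, ΣR_partial = 0.1341 K/W.
T_interface = T_in − Q·ΣR_partial = 642 K − (1435)(0.1341) = 450 K

T = 450 K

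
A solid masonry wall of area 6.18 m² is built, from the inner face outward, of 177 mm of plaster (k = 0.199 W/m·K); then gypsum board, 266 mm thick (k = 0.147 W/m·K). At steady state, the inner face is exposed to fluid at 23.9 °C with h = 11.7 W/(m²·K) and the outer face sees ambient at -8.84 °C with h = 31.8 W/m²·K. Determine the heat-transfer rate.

Series thermal resistances, inner to outer:
  R_conv,in = 1/(hA) = 1/(11.7·6.18) = 0.01383 K/W
  R_plaster = L/(kA) = 0.177/(0.199·6.18) = 0.1439 K/W
  R_gypsum board = L/(kA) = 0.266/(0.147·6.18) = 0.2928 K/W
  R_conv,out = 1/(hA) = 1/(31.8·6.18) = 0.005088 K/W
ΣR = 0.01383 + 0.1439 + 0.2928 + 0.005088 = 0.4556 K/W
Q = ΔT/ΣR = (23.9 °C − -8.84 °C)/0.4556 = 71.9 W

Q = 71.9 W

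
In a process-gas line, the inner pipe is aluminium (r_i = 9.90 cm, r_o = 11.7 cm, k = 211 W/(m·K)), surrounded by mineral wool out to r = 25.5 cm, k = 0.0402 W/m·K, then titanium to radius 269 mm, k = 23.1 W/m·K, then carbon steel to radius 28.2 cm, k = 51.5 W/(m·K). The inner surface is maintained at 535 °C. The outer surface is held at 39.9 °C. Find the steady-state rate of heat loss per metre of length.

Q' = 160 W/m

Resistance network (inner→outer):
  R'_aluminium = ln(0.117/0.0990)/(2πk) = 0.1671/(2π·211) = 1.260×10^-4 m·K/W
  R'_mineral wool = ln(0.255/0.117)/(2πk) = 0.7791/(2π·0.0402) = 3.084 m·K/W
  R'_titanium = ln(0.269/0.255)/(2πk) = 0.05345/(2π·23.1) = 3.682×10^-4 m·K/W
  R'_carbon steel = ln(0.282/0.269)/(2πk) = 0.04720/(2π·51.5) = 1.459×10^-4 m·K/W
ΣR = 1.260×10^-4 + 3.084 + 3.682×10^-4 + 1.459×10^-4 = 3.085 m·K/W
Q' = ΔT/ΣR = (535 °C − 39.9 °C)/3.085 = 160 W/m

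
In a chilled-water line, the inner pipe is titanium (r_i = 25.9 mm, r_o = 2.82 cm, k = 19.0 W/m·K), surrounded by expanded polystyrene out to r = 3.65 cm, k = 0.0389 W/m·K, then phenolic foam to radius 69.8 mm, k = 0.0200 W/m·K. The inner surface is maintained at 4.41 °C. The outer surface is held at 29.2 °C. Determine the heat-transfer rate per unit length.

Resistance network (inner→outer):
  R'_titanium = ln(0.0282/0.0259)/(2πk) = 0.08508/(2π·19.0) = 7.127×10^-4 m·K/W
  R'_expanded polystyrene = ln(0.0365/0.0282)/(2πk) = 0.2580/(2π·0.0389) = 1.056 m·K/W
  R'_phenolic foam = ln(0.0698/0.0365)/(2πk) = 0.6483/(2π·0.0200) = 5.159 m·K/W
ΣR = 7.127×10^-4 + 1.056 + 5.159 = 6.216 m·K/W
Q' = ΔT/ΣR = (4.41 °C − 29.2 °C)/6.216 = -3.99 W/m
(Negative Q' ⇒ heat flows inward; heat gain = 3.99 W/m.)

Q' = 3.99 W/m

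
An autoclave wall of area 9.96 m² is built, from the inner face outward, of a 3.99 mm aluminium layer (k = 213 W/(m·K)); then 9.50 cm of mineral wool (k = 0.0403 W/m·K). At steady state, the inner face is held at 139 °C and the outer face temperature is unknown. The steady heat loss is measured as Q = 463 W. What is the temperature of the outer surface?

T_out = 29.4 °C

Sum the resistances:
  R_aluminium = L/(kA) = 0.00399/(213·9.96) = 1.881×10^-6 K/W
  R_mineral wool = L/(kA) = 0.0950/(0.0403·9.96) = 0.2367 K/W
ΣR = 0.2367 K/W
ΔT = Q·ΣR = 463 × 0.2367 = 109.6 K
Heat flows outward, so T_out = T_in − ΔT = 139 − 109.6 = 29.4 °C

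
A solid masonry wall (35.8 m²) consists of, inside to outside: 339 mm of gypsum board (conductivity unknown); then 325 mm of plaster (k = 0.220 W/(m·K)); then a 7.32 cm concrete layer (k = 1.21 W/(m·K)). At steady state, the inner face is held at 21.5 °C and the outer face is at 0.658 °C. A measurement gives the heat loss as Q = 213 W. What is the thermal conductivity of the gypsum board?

ΣR = ΔT/Q = |21.5 − 0.658|/213 = 0.09785 K/W
Known resistances:
  R_plaster = L/(kA) = 0.325/(0.220·35.8) = 0.04126 K/W
  R_concrete = L/(kA) = 0.0732/(1.21·35.8) = 0.001690 K/W
R_gypsum board = ΣR − ΣR_known = 0.09785 − 0.04295 = 0.05490 K/W
L/(kA) = 0.05490 ⇒ k = 0.339/(0.05490·35.8) = 0.172 W/m·K

k = 0.172 W/m·K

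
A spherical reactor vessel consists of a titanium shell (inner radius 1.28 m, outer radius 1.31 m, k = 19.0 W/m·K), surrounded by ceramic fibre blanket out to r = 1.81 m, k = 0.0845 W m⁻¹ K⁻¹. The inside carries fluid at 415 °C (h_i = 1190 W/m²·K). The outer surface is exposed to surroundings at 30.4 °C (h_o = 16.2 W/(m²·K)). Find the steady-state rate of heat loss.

Resistance network (inner→outer):
  R_conv,in = 1/(4πr²h) = 1/(4π·1.28²·1190) = 4.082×10^-5 K/W
  R_titanium = (1/1.28 − 1/1.31)/(4πk) = 0.01789/(4π·19.0) = 7.493×10^-5 K/W
  R_ceramic fibre blanket = (1/1.31 − 1/1.81)/(4πk) = 0.2109/(4π·0.0845) = 0.1986 K/W
  R_conv,out = 1/(4πr²h) = 1/(4π·1.81²·16.2) = 0.001499 K/W
ΣR = 4.082×10^-5 + 7.493×10^-5 + 0.1986 + 0.001499 = 0.2002 K/W
Q = ΔT/ΣR = (415 °C − 30.4 °C)/0.2002 = 1920 W

Q = 1920 W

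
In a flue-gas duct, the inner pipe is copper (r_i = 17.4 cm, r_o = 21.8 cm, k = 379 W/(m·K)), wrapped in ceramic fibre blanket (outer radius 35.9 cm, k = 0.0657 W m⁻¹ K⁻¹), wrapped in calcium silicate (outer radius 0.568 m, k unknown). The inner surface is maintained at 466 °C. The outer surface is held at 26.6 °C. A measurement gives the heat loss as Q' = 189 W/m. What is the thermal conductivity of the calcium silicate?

ΣR = ΔT/Q' = |466 − 26.6|/189 = 2.325 m·K/W
Known resistances:
  R'_copper = ln(0.218/0.174)/(2πk) = 0.2254/(2π·379) = 9.467×10^-5 m·K/W
  R'_ceramic fibre blanket = ln(0.359/0.218)/(2πk) = 0.4988/(2π·0.0657) = 1.208 m·K/W
R_calcium silicate = ΣR − ΣR_known = 2.325 − 1.208 = 1.117 m·K/W
ln(r₂/r₁)/(2πk) = 1.117 ⇒ k = 0.4588/(2π·1.117) = 0.0654 W/m·K

k = 0.0654 W/m·K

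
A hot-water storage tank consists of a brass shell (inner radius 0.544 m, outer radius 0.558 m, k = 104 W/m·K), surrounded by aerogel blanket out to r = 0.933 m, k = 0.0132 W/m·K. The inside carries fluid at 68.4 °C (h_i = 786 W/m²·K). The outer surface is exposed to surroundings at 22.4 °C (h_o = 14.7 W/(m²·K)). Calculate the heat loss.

Treat each layer as a resistance in series:
  R_conv,in = 1/(4πr²h) = 1/(4π·0.544²·786) = 3.421×10^-4 K/W
  R_brass = (1/0.544 − 1/0.558)/(4πk) = 0.04612/(4π·104) = 3.529×10^-5 K/W
  R_aerogel blanket = (1/0.558 − 1/0.933)/(4πk) = 0.7203/(4π·0.0132) = 4.342 K/W
  R_conv,out = 1/(4πr²h) = 1/(4π·0.933²·14.7) = 0.006219 K/W
ΣR = 3.421×10^-4 + 3.529×10^-5 + 4.342 + 0.006219 = 4.349 K/W
Q = ΔT/ΣR = (68.4 °C − 22.4 °C)/4.349 = 10.6 W

Q = 10.6 W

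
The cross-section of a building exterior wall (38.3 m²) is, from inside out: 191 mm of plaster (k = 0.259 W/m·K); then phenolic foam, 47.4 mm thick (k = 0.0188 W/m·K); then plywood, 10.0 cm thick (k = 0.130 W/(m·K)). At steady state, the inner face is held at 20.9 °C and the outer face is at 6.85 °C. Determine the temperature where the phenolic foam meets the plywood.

T = 9.53 °C

Resistance network (inner→outer):
  R_plaster = L/(kA) = 0.191/(0.259·38.3) = 0.01925 K/W
  R_phenolic foam = L/(kA) = 0.0474/(0.0188·38.3) = 0.06583 K/W
  R_plywood = L/(kA) = 0.100/(0.130·38.3) = 0.02008 K/W
ΣR = 0.01925 + 0.06583 + 0.02008 = 0.1052 K/W
Q = ΔT/ΣR = (20.9 °C − 6.85 °C)/0.1052 = 133.6 W
From the inner boundary to the phenolic foam/plywood interface, ΣR_partial = 0.08508 K/W.
T_interface = T_in − Q·ΣR_partial = 20.9 °C − (133.6)(0.08508) = 9.53 °C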